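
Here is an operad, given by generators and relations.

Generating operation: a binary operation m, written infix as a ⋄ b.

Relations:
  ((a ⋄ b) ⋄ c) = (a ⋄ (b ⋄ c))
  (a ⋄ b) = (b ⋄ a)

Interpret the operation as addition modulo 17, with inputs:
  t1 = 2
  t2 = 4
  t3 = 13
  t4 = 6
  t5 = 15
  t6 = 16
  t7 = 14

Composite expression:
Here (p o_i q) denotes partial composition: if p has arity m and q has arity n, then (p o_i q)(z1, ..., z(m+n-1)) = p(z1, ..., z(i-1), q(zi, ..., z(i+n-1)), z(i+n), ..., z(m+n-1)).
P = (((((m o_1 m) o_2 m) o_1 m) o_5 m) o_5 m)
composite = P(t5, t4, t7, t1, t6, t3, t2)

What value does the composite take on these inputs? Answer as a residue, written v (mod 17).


(t5 ⋄ t4) = 4
(t7 ⋄ t1) = 16
((t5 ⋄ t4) ⋄ (t7 ⋄ t1)) = 3
(t6 ⋄ t3) = 12
((t6 ⋄ t3) ⋄ t2) = 16
(((t5 ⋄ t4) ⋄ (t7 ⋄ t1)) ⋄ ((t6 ⋄ t3) ⋄ t2)) = 2

2 (mod 17)


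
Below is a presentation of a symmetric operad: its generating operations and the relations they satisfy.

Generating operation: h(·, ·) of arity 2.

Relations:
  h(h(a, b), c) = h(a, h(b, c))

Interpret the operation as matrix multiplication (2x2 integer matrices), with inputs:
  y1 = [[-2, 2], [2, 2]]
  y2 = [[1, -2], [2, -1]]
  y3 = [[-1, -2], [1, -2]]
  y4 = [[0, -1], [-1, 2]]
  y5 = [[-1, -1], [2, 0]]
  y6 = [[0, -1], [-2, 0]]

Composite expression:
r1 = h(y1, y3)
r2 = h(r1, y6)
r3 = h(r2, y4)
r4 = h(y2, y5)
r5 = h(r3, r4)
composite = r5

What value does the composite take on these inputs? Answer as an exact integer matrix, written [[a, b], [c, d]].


[[12, 12], [64, 32]]


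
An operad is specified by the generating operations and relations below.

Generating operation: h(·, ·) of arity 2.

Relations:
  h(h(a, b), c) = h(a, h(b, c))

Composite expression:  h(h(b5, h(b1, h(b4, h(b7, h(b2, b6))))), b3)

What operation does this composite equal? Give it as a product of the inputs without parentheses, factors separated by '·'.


b5 · b1 · b4 · b7 · b2 · b6 · b3

Key point: h is associative — brackets drop, the b-order remains.
h(b2, b6) flattens to b2 · b6
h(b7, h(b2, b6)) flattens to b7 · b2 · b6
h(b4, h(b7, h(b2, b6))) flattens to b4 · b7 · b2 · b6
h(b1, h(b4, h(b7, h(b2, b6)))) flattens to b1 · b4 · b7 · b2 · b6
h(b5, h(b1, h(b4, h(b7, h(b2, b6))))) flattens to b5 · b1 · b4 · b7 · b2 · b6
h(h(b5, h(b1, h(b4, h(b7, h(b2, b6))))), b3) flattens to b5 · b1 · b4 · b7 · b2 · b6 · b3


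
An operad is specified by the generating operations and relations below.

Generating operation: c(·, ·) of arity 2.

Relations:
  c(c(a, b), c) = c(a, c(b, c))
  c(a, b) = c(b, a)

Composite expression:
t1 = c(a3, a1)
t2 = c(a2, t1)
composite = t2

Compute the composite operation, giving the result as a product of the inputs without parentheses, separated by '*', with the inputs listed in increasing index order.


a1 * a2 * a3


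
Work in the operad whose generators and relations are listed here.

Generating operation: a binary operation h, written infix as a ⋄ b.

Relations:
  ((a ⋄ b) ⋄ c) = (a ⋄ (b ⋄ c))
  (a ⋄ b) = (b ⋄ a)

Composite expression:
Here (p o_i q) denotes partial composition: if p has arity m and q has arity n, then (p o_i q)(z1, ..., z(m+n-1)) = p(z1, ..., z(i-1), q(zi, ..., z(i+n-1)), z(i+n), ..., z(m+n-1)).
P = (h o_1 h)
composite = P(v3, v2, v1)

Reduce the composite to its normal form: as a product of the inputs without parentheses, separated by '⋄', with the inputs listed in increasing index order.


v1 ⋄ v2 ⋄ v3

Any arrangement under h is one operation, so sort the v-inputs.
(v3 ⋄ v2) unparenthesizes to v3 ⋄ v2
((v3 ⋄ v2) ⋄ v1) unparenthesizes to v3 ⋄ v2 ⋄ v1
commutativity sorts the factors: v1 ⋄ v2 ⋄ v3


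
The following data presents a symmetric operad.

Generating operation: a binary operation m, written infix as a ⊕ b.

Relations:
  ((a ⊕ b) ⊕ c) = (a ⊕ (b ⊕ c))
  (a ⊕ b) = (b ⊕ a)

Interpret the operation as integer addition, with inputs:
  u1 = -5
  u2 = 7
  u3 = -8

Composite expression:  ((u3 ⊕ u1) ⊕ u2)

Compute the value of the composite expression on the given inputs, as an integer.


-6


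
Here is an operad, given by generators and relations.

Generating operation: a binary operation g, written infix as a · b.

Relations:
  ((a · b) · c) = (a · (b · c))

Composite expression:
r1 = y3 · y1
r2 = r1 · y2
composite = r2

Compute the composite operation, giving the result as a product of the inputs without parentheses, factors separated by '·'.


y3 · y1 · y2


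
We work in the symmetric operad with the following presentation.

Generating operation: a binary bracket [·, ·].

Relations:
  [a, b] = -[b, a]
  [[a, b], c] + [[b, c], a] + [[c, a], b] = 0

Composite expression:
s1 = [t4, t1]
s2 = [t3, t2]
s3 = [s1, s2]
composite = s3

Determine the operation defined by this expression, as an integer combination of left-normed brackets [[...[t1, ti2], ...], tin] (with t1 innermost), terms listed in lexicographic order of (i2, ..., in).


Skip Jacobi rewriting: expand, keep t1-initial words, read off terms.
Composite bracket: [[t4, t1], [t3, t2]]
The bracket unfolds into 8 signed words via [a, b] = ab - ba (2^3 = 8).
Keep just the words that open with t1:
  word t1t4t2t3 has sign +1, contributing +[[[t1, t4], t2], t3]
  word t1t4t3t2 has sign -1, contributing -[[[t1, t4], t3], t2]

[[[t1, t4], t2], t3] - [[[t1, t4], t3], t2]


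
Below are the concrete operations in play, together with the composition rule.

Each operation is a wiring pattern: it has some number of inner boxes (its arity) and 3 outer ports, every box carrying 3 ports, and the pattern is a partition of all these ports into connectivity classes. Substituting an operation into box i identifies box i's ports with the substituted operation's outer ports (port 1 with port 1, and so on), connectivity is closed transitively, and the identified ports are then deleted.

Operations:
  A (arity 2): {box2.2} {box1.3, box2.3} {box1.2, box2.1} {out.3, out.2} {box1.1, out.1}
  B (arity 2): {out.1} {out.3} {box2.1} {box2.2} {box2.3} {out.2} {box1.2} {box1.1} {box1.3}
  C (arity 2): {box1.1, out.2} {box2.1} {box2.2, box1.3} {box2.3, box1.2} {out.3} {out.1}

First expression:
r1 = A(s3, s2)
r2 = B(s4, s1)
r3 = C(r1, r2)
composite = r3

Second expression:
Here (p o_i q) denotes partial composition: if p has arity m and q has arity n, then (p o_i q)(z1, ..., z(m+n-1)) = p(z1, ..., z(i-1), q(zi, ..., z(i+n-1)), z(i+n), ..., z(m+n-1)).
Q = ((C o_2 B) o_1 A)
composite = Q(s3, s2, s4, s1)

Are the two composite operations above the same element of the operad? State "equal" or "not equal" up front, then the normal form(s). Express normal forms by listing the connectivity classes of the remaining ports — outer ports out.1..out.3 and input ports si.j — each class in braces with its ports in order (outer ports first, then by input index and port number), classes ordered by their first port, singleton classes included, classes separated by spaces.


equal: each reduces to {out.1} {out.2, s3.1} {out.3} {s1.1} {s1.2} {s1.3} {s2.1, s3.2} {s2.2} {s2.3, s3.3} {s4.1} {s4.2} {s4.3}


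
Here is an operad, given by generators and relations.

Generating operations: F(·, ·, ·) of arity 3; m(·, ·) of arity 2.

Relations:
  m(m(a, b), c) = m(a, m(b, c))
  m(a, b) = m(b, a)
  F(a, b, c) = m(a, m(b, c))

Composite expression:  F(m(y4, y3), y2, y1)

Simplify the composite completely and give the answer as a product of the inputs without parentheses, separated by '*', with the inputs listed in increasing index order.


y1 * y2 * y3 * y4

Shape and order are irrelevant to F; the y-input set decides.
m(y4, y3) unparenthesizes to y4 * y3
F(m(y4, y3), y2, y1) unparenthesizes to y4 * y3 * y2 * y1
putting the inputs in ascending order: y1 * y2 * y3 * y4


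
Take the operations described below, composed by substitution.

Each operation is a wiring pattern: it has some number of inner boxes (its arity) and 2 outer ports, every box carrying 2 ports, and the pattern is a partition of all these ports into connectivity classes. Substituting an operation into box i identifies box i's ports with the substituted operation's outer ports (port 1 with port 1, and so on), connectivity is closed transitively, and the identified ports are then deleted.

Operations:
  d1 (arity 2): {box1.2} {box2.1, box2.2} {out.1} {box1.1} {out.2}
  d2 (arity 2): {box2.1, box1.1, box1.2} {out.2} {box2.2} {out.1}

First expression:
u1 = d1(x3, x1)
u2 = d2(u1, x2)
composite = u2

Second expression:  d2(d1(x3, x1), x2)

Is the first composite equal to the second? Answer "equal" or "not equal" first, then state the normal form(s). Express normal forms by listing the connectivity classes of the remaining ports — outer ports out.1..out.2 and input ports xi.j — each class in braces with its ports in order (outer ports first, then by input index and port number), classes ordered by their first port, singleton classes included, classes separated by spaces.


equal; both compose to {out.1} {out.2} {x1.1, x1.2} {x2.1} {x2.2} {x3.1} {x3.2}

The first expression reduces to {out.1} {out.2} {x1.1, x1.2} {x2.1} {x2.2} {x3.1} {x3.2}
The second expression reduces to {out.1} {out.2} {x1.1, x1.2} {x2.1} {x2.2} {x3.1} {x3.2}
Both agree, so they are equal.


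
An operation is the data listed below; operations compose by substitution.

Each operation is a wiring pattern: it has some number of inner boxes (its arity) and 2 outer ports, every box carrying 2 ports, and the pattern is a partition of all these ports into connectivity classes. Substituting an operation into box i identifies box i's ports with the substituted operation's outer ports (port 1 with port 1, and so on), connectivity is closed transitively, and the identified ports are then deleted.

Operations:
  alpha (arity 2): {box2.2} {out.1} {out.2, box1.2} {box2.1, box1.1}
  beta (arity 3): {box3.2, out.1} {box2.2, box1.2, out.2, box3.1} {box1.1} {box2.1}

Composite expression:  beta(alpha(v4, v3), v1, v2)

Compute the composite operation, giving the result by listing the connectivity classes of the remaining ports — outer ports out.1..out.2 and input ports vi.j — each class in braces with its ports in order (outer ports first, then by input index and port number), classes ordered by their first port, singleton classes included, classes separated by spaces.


{out.1, v2.2} {out.2, v1.2, v2.1, v4.2} {v1.1} {v3.1, v4.1} {v3.2}

Treat the ports identified at beta as solder joints: merge, then drop.
composing alpha on (v4, v3), with out.j its own outer ports: {out.1} {out.2, v4.2} {v3.1, v4.1} {v3.2}
composing beta on (v4, v3, v1, v2), with out.j its own outer ports: {out.1, v2.2} {out.2, v1.2, v2.1, v4.2} {v1.1} {v3.1, v4.1} {v3.2}


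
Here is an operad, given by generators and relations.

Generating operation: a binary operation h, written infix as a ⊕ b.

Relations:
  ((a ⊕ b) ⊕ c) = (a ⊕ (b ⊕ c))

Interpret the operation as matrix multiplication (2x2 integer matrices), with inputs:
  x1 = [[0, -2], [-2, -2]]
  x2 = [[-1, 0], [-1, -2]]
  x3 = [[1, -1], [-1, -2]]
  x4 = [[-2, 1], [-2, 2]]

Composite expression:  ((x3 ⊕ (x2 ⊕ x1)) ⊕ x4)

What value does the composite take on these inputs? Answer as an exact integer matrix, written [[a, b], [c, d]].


(x2 ⊕ x1) = [[0, 2], [4, 6]]
(x3 ⊕ (x2 ⊕ x1)) = [[-4, -4], [-8, -14]]
((x3 ⊕ (x2 ⊕ x1)) ⊕ x4) = [[16, -12], [44, -36]]

[[16, -12], [44, -36]]


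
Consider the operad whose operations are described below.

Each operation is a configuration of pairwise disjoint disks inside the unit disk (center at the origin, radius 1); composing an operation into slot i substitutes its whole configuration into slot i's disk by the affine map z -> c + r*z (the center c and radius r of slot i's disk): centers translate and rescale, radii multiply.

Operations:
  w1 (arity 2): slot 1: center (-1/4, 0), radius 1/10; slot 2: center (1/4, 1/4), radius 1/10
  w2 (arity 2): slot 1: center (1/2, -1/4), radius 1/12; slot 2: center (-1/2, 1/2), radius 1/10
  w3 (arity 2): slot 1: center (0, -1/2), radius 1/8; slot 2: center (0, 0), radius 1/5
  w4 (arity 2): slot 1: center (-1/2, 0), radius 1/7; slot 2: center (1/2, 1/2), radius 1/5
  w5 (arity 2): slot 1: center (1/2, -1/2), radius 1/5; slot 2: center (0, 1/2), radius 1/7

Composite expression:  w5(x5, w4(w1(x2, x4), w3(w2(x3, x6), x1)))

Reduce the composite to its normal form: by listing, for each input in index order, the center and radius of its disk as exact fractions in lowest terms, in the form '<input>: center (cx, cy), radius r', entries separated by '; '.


Each x-disk chains the slot maps above it in w5; radii multiply.
x5 passes through 1 substitution, ending at center (1/2, -1/2), radius 1/5
x2 passes through 3 substitutions, ending at center (-15/196, 1/2), radius 1/490
x4 passes through 3 substitutions, ending at center (-13/196, 99/196), radius 1/490
x3 passes through 4 substitutions, ending at center (41/560, 89/160), radius 1/3360
x6 passes through 4 substitutions, ending at center (39/560, 313/560), radius 1/2800
x1 passes through 3 substitutions, ending at center (1/14, 4/7), radius 1/175

x1: center (1/14, 4/7), radius 1/175; x2: center (-15/196, 1/2), radius 1/490; x3: center (41/560, 89/160), radius 1/3360; x4: center (-13/196, 99/196), radius 1/490; x5: center (1/2, -1/2), radius 1/5; x6: center (39/560, 313/560), radius 1/2800


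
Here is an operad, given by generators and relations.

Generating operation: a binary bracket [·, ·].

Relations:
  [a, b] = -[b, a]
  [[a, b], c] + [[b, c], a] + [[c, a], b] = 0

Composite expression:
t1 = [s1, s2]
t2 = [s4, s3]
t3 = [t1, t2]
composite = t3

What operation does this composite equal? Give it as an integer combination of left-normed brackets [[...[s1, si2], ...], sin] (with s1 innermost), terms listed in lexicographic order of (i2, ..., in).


-[[[s1, s2], s3], s4] + [[[s1, s2], s4], s3]

Antisymmetry and Jacobi reduce to s1-anchored left-normed brackets.
Composite bracket: [[s1, s2], [s4, s3]]
Expanding via [a, b] = ab - ba: 8 signed words (2^3 = 8).
Words beginning with s1 determine it all:
  s1s2s3s4 appears with sign -1, giving the term -[[[s1, s2], s3], s4]
  s1s2s4s3 appears with sign +1, giving the term +[[[s1, s2], s4], s3]


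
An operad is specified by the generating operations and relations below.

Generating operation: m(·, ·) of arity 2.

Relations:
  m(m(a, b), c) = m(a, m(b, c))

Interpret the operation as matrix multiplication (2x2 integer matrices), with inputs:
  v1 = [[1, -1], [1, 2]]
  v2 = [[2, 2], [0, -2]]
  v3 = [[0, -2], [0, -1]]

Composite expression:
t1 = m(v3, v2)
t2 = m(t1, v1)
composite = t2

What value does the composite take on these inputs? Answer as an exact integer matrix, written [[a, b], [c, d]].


[[4, 8], [2, 4]]

m(v3, v2) = [[0, 4], [0, 2]]
m(m(v3, v2), v1) = [[4, 8], [2, 4]]


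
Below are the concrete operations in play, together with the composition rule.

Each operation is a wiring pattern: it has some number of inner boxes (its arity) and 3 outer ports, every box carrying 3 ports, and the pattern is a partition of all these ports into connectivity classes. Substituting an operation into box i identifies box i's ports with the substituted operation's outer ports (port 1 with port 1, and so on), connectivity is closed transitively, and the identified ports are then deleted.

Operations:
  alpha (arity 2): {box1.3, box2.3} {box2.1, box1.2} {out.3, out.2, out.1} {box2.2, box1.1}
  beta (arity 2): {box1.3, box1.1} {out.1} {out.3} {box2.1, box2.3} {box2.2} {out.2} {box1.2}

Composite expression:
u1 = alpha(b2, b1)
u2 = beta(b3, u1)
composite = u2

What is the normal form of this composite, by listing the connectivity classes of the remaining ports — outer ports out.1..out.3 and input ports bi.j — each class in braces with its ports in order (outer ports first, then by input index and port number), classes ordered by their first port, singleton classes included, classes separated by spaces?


{out.1} {out.2} {out.3} {b1.1, b2.2} {b1.2, b2.1} {b1.3, b2.3} {b3.1, b3.3} {b3.2}

Substituting into beta glues patterns; closure does the rest.
the subtree at alpha composes to {out.1, out.2, out.3} {b1.1, b2.2} {b1.2, b2.1} {b1.3, b2.3} on (b2, b1); out.j = own outer ports
the subtree at beta composes to {out.1} {out.2} {out.3} {b1.1, b2.2} {b1.2, b2.1} {b1.3, b2.3} {b3.1, b3.3} {b3.2} on (b3, b2, b1); out.j = own outer ports


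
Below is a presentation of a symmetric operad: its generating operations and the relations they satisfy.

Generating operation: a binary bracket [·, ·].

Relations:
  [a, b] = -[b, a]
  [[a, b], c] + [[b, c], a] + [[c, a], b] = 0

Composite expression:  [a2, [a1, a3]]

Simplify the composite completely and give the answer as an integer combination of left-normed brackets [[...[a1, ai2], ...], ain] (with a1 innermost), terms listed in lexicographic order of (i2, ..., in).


-[[a1, a3], a2]


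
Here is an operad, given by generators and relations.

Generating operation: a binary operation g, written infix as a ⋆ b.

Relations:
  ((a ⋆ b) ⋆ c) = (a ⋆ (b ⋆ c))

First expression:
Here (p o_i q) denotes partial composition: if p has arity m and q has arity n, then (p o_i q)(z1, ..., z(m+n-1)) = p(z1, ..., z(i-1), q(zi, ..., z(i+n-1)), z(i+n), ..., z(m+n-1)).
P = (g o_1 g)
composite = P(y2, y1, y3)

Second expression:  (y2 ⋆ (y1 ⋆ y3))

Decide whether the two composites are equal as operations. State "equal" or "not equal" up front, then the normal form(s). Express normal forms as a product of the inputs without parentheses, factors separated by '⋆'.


equal: each reduces to y2 ⋆ y1 ⋆ y3


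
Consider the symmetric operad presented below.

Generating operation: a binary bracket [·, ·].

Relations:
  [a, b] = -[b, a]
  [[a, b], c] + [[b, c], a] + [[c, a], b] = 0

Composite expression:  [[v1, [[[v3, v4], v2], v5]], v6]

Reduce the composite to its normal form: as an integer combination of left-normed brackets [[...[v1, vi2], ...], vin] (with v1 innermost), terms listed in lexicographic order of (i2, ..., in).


Antisymmetry and Jacobi reduce to v1-anchored left-normed brackets.
Composite bracket: [[v1, [[[v3, v4], v2], v5]], v6]
Each bracket splits as ab - ba, giving 32 signed words (2^5 = 32).
Only words starting with v1 matter:
  from v1v2v3v4v5v6, sign -1: term -[[[[[v1, v2], v3], v4], v5], v6]
  from v1v2v4v3v5v6, sign +1: term +[[[[[v1, v2], v4], v3], v5], v6]
  from v1v3v4v2v5v6, sign +1: term +[[[[[v1, v3], v4], v2], v5], v6]
  from v1v4v3v2v5v6, sign -1: term -[[[[[v1, v4], v3], v2], v5], v6]
  from v1v5v2v3v4v6, sign +1: term +[[[[[v1, v5], v2], v3], v4], v6]
  from v1v5v2v4v3v6, sign -1: term -[[[[[v1, v5], v2], v4], v3], v6]
  from v1v5v3v4v2v6, sign -1: term -[[[[[v1, v5], v3], v4], v2], v6]
  from v1v5v4v3v2v6, sign +1: term +[[[[[v1, v5], v4], v3], v2], v6]

-[[[[[v1, v2], v3], v4], v5], v6] + [[[[[v1, v2], v4], v3], v5], v6] + [[[[[v1, v3], v4], v2], v5], v6] - [[[[[v1, v4], v3], v2], v5], v6] + [[[[[v1, v5], v2], v3], v4], v6] - [[[[[v1, v5], v2], v4], v3], v6] - [[[[[v1, v5], v3], v4], v2], v6] + [[[[[v1, v5], v4], v3], v2], v6]


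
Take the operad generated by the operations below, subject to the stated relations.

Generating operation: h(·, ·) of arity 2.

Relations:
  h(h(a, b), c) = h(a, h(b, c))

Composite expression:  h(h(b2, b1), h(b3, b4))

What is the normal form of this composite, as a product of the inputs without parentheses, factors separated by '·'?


b2 · b1 · b3 · b4


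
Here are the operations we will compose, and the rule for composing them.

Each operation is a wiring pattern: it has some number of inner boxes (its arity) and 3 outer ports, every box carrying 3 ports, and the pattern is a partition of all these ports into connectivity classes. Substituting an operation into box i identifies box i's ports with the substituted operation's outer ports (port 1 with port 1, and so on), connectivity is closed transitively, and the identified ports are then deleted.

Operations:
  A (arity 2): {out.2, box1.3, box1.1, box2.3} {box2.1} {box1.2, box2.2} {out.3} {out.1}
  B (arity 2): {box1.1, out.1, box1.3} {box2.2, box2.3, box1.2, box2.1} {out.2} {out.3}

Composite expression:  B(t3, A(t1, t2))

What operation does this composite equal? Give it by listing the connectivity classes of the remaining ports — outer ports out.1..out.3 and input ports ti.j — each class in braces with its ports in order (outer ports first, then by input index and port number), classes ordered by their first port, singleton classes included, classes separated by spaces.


Two ports join when wires chain via B-identified ports.
the subtree at A composes to {out.1} {out.2, t1.1, t1.3, t2.3} {out.3} {t1.2, t2.2} {t2.1} on (t1, t2); out.j = own outer ports
the subtree at B composes to {out.1, t3.1, t3.3} {out.2} {out.3} {t1.1, t1.3, t2.3, t3.2} {t1.2, t2.2} {t2.1} on (t3, t1, t2); out.j = own outer ports

{out.1, t3.1, t3.3} {out.2} {out.3} {t1.1, t1.3, t2.3, t3.2} {t1.2, t2.2} {t2.1}


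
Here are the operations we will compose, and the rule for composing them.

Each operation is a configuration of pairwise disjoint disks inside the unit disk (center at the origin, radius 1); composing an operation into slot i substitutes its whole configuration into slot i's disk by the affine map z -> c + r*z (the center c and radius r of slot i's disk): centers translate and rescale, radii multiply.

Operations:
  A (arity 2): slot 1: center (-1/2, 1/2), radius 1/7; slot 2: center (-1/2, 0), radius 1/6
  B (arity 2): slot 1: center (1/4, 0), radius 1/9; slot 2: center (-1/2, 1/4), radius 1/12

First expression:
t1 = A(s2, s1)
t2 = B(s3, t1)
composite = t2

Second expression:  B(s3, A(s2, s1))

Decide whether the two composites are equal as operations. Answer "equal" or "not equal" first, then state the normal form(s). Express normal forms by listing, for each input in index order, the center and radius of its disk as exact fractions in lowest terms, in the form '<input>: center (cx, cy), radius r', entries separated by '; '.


equal; the common form is s1: center (-13/24, 1/4), radius 1/72; s2: center (-13/24, 7/24), radius 1/84; s3: center (1/4, 0), radius 1/9


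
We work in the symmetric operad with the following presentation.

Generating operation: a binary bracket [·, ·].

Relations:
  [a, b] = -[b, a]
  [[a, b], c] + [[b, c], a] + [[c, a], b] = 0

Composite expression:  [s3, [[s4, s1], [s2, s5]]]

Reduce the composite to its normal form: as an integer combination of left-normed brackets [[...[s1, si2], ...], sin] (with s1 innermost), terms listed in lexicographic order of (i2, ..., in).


[[[[s1, s4], s2], s5], s3] - [[[[s1, s4], s5], s2], s3]


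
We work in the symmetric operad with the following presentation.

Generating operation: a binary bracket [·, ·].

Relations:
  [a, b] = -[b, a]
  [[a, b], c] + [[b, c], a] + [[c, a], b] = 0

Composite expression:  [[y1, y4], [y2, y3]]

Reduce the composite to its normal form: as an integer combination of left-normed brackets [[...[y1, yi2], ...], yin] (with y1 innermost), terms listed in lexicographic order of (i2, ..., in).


[[[y1, y4], y2], y3] - [[[y1, y4], y3], y2]


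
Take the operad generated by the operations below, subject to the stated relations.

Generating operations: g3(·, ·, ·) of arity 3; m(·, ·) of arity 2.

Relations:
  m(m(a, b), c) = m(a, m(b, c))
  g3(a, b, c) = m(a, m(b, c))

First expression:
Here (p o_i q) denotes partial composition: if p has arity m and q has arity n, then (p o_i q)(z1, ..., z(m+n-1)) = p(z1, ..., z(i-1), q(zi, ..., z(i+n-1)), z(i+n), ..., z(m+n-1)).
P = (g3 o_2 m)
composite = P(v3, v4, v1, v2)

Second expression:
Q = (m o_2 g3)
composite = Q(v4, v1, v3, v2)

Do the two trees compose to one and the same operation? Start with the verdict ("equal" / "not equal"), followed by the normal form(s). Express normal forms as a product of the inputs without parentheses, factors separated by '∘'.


not equal; first: v3 ∘ v4 ∘ v1 ∘ v2; second: v4 ∘ v1 ∘ v3 ∘ v2

In normal form, the first expression is v3 ∘ v4 ∘ v1 ∘ v2
In normal form, the second expression is v4 ∘ v1 ∘ v3 ∘ v2
Different reductions; not equal.


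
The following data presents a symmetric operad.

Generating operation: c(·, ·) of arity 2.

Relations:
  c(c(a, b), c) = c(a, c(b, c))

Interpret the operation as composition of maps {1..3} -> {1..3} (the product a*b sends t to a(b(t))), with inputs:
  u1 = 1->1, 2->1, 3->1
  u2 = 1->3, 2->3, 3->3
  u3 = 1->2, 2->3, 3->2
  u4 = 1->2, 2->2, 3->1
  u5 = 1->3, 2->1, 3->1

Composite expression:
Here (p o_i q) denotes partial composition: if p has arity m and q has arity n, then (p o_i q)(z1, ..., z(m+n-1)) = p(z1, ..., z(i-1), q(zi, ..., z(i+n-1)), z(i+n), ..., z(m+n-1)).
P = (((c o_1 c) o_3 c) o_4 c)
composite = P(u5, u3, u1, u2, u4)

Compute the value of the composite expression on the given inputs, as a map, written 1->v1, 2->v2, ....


1->1, 2->1, 3->1

c(u5, u3) = 1->1, 2->1, 3->1
c(u2, u4) = 1->3, 2->3, 3->3
c(u1, c(u2, u4)) = 1->1, 2->1, 3->1
c(c(u5, u3), c(u1, c(u2, u4))) = 1->1, 2->1, 3->1


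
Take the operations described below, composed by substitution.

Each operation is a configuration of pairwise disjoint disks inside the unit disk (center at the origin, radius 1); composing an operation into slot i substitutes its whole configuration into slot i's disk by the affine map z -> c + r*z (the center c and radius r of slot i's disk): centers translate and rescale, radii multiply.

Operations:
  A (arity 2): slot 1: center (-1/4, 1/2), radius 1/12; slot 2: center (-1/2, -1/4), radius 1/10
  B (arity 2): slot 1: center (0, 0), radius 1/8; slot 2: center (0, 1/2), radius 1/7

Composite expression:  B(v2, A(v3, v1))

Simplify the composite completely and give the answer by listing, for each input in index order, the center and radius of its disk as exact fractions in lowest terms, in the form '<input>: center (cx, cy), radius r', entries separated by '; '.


v1: center (-1/14, 13/28), radius 1/70; v2: center (0, 0), radius 1/8; v3: center (-1/28, 4/7), radius 1/84

Only the slot chain above each v matters under B; compose those maps.
input v2: composing its 1 substitution step yields center (0, 0), radius 1/8
input v3: composing its 2 substitution steps yields center (-1/28, 4/7), radius 1/84
input v1: composing its 2 substitution steps yields center (-1/14, 13/28), radius 1/70


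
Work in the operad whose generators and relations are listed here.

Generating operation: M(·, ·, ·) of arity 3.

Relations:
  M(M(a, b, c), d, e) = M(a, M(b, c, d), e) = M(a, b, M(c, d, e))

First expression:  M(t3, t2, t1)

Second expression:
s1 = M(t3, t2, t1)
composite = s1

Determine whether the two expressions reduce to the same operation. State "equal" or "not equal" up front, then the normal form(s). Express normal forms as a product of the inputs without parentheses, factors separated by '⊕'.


In normal form, the first expression is t3 ⊕ t2 ⊕ t1
In normal form, the second expression is t3 ⊕ t2 ⊕ t1
One common form — equal.

equal — both sides give t3 ⊕ t2 ⊕ t1


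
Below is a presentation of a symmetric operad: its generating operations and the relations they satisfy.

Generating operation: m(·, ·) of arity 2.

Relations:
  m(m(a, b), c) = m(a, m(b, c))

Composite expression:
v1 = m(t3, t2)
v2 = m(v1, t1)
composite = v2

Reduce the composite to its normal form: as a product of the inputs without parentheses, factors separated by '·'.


Under associativity of m, the answer is the t's in reading order.
m(t3, t2) reduces to t3 · t2
m(m(t3, t2), t1) reduces to t3 · t2 · t1

t3 · t2 · t1


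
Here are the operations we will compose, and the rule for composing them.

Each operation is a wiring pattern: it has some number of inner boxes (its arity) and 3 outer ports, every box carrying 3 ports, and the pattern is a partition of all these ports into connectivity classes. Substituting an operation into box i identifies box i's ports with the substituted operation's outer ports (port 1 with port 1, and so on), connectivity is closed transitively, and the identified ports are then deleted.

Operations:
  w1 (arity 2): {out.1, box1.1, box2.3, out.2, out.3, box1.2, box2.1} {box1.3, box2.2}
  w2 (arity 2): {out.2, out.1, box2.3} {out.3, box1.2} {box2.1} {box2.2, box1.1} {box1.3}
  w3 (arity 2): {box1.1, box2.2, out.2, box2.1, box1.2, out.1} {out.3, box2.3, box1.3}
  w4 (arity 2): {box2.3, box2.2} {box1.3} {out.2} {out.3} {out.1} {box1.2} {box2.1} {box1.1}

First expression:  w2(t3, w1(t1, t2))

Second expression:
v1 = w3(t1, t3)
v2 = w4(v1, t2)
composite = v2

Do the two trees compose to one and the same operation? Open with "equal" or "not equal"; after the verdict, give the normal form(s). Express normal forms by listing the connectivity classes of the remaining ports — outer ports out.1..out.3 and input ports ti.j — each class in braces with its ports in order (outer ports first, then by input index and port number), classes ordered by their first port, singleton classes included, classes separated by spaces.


not equal: they reduce to {out.1, out.2, t1.1, t1.2, t2.1, t2.3, t3.1} {out.3, t3.2} {t1.3, t2.2} {t3.3} and {out.1} {out.2} {out.3} {t1.1, t1.2, t3.1, t3.2} {t1.3, t3.3} {t2.1} {t2.2, t2.3}

The first composite normalizes to {out.1, out.2, t1.1, t1.2, t2.1, t2.3, t3.1} {out.3, t3.2} {t1.3, t2.2} {t3.3}
The second composite normalizes to {out.1} {out.2} {out.3} {t1.1, t1.2, t3.1, t3.2} {t1.3, t3.3} {t2.1} {t2.2, t2.3}
No match — not equal.


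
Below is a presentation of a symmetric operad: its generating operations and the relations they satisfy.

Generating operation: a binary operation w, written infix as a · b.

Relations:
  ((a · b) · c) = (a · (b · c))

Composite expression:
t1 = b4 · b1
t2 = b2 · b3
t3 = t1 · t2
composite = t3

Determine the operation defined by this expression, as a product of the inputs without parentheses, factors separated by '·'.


Every regrouping of w is equal, so read the b-inputs in written order.
(b4 · b1) linearizes to b4 · b1
(b2 · b3) linearizes to b2 · b3
((b4 · b1) · (b2 · b3)) linearizes to b4 · b1 · b2 · b3

b4 · b1 · b2 · b3


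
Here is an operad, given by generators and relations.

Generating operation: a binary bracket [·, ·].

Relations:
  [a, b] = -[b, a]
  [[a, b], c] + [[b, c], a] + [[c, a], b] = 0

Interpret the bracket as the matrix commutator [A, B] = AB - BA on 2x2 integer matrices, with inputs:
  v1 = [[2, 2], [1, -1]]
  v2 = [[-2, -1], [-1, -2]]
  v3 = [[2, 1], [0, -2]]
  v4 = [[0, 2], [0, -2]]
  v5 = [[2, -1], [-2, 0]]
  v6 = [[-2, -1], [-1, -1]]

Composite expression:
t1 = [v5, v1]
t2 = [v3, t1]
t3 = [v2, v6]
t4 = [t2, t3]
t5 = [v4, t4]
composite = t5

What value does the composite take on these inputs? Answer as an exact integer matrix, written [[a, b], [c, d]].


[[32, -184], [-32, -32]]


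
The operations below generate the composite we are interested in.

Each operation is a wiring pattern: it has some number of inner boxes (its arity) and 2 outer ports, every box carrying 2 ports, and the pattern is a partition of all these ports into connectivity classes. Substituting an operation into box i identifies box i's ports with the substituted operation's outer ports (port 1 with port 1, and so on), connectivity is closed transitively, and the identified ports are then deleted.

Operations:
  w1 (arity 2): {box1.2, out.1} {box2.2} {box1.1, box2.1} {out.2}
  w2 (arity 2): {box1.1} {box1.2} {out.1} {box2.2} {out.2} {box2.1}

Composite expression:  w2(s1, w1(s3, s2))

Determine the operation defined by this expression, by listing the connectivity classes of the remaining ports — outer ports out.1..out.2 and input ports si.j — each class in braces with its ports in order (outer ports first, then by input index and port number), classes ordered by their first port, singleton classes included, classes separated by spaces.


{out.1} {out.2} {s1.1} {s1.2} {s2.1, s3.1} {s2.2} {s3.2}


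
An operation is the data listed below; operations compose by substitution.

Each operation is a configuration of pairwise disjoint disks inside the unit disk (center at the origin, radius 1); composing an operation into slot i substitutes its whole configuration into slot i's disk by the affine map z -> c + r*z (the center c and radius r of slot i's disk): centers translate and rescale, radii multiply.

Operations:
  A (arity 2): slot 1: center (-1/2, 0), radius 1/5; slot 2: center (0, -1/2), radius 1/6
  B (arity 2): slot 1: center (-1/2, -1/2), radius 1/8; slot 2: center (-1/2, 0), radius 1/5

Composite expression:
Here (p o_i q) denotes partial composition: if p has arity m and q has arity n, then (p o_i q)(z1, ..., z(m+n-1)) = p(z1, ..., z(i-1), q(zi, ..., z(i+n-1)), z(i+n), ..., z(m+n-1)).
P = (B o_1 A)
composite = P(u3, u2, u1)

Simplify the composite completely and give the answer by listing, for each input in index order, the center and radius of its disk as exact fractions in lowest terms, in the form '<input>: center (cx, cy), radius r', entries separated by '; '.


u1: center (-1/2, 0), radius 1/5; u2: center (-1/2, -9/16), radius 1/48; u3: center (-9/16, -1/2), radius 1/40


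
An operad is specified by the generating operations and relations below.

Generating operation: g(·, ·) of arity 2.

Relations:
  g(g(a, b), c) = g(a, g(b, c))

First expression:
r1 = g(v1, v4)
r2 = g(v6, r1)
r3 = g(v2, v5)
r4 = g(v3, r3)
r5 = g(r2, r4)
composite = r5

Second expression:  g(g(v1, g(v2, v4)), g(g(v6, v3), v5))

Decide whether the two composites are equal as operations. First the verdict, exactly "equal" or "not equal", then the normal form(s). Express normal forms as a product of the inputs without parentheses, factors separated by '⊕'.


Reducing the first expression gives v6 ⊕ v1 ⊕ v4 ⊕ v3 ⊕ v2 ⊕ v5
Reducing the second expression gives v1 ⊕ v2 ⊕ v4 ⊕ v6 ⊕ v3 ⊕ v5
The normal forms differ: not equal.

not equal — first v6 ⊕ v1 ⊕ v4 ⊕ v3 ⊕ v2 ⊕ v5, second v1 ⊕ v2 ⊕ v4 ⊕ v6 ⊕ v3 ⊕ v5


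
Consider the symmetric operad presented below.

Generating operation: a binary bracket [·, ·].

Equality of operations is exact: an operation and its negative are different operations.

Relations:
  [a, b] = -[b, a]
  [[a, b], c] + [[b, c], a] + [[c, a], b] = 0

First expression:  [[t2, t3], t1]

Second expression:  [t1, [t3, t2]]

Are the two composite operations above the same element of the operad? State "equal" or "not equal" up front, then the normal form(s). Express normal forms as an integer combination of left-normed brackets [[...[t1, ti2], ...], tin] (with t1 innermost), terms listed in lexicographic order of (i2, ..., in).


In normal form, the first expression is -[[t1, t2], t3] + [[t1, t3], t2]
In normal form, the second expression is -[[t1, t2], t3] + [[t1, t3], t2]
Same normal form: equal.

equal; the common form is -[[t1, t2], t3] + [[t1, t3], t2]


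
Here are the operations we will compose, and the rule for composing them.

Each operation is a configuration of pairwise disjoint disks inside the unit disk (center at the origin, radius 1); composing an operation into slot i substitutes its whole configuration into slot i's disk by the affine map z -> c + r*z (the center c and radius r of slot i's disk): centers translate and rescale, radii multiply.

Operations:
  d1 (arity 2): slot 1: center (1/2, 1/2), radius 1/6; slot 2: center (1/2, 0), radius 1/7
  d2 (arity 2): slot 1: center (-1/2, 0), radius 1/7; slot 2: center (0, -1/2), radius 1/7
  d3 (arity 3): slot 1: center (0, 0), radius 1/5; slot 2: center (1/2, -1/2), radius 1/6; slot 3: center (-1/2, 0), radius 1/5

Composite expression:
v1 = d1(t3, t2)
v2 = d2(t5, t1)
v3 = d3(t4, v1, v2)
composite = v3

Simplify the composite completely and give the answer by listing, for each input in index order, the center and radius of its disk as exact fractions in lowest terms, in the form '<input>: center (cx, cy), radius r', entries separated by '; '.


Below d3, radii multiply path by path; the t-disk centers shift.
input t4: applying the 1 nested substitution gives center (0, 0), radius 1/5
input t3: applying the 2 nested substitutions gives center (7/12, -5/12), radius 1/36
input t2: applying the 2 nested substitutions gives center (7/12, -1/2), radius 1/42
input t5: applying the 2 nested substitutions gives center (-3/5, 0), radius 1/35
input t1: applying the 2 nested substitutions gives center (-1/2, -1/10), radius 1/35

t1: center (-1/2, -1/10), radius 1/35; t2: center (7/12, -1/2), radius 1/42; t3: center (7/12, -5/12), radius 1/36; t4: center (0, 0), radius 1/5; t5: center (-3/5, 0), radius 1/35


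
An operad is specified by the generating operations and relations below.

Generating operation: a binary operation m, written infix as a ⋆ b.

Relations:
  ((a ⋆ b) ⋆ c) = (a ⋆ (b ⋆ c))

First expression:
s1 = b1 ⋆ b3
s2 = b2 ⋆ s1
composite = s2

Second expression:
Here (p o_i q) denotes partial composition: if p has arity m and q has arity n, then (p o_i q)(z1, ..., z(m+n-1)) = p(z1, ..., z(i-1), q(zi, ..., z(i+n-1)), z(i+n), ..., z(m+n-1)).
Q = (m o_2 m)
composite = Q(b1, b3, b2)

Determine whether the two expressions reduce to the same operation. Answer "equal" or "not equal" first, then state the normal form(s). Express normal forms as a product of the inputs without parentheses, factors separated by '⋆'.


not equal: they reduce to b2 ⋆ b1 ⋆ b3 and b1 ⋆ b3 ⋆ b2

The first expression reduces to b2 ⋆ b1 ⋆ b3
The second expression reduces to b1 ⋆ b3 ⋆ b2
Distinct normal forms: not equal.


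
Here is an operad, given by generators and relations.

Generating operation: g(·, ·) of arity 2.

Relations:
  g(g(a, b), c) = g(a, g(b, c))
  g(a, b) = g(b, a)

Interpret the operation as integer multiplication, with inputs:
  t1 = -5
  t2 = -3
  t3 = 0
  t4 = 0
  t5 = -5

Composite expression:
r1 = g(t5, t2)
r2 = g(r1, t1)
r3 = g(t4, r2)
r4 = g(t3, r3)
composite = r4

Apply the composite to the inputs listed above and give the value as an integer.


0

g(t5, t2) = 15
g(g(t5, t2), t1) = -75
g(t4, g(g(t5, t2), t1)) = 0
g(t3, g(t4, g(g(t5, t2), t1))) = 0


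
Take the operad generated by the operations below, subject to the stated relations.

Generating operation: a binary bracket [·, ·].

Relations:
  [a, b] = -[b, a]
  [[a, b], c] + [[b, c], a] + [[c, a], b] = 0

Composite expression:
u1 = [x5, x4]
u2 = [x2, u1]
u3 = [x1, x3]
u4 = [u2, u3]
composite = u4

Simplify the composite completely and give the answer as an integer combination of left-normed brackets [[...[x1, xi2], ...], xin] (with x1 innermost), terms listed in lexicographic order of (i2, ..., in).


A multilinear Lie element is pinned by x1-initial words (x1 innermost).
Composite bracket: [[x2, [x5, x4]], [x1, x3]]
Under [a, b] = ab - ba we get 16 signed associative words (2^4 = 16).
Words beginning with x1 determine it all:
  x1x3x2x4x5 appears with sign +1, giving the term +[[[[x1, x3], x2], x4], x5]
  x1x3x2x5x4 appears with sign -1, giving the term -[[[[x1, x3], x2], x5], x4]
  x1x3x4x5x2 appears with sign -1, giving the term -[[[[x1, x3], x4], x5], x2]
  x1x3x5x4x2 appears with sign +1, giving the term +[[[[x1, x3], x5], x4], x2]

[[[[x1, x3], x2], x4], x5] - [[[[x1, x3], x2], x5], x4] - [[[[x1, x3], x4], x5], x2] + [[[[x1, x3], x5], x4], x2]


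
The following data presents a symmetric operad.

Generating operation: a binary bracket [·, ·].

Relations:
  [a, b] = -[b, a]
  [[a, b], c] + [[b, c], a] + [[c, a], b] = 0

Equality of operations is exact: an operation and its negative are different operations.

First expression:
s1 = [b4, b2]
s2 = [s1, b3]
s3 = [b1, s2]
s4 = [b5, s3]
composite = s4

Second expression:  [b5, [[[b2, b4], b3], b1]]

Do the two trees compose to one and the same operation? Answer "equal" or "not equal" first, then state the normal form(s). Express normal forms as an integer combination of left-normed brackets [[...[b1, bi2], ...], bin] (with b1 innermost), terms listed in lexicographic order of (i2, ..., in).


equal — both sides give [[[[b1, b2], b4], b3], b5] - [[[[b1, b3], b2], b4], b5] + [[[[b1, b3], b4], b2], b5] - [[[[b1, b4], b2], b3], b5]

The first composite normalizes to [[[[b1, b2], b4], b3], b5] - [[[[b1, b3], b2], b4], b5] + [[[[b1, b3], b4], b2], b5] - [[[[b1, b4], b2], b3], b5]
The second composite normalizes to [[[[b1, b2], b4], b3], b5] - [[[[b1, b3], b2], b4], b5] + [[[[b1, b3], b4], b2], b5] - [[[[b1, b4], b2], b3], b5]
The normal forms match — equal.
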